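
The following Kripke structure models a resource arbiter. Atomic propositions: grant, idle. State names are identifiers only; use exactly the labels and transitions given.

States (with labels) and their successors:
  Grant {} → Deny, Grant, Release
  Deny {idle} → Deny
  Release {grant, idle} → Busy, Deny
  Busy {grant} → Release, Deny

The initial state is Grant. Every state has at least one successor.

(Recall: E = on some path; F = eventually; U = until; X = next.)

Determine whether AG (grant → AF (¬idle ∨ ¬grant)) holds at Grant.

States satisfying grant → AF (¬idle ∨ ¬grant): {Grant, Deny, Release, Busy}.
States satisfying AG (grant → AF (¬idle ∨ ¬grant)): {Grant, Deny, Release, Busy}.
Every state reachable from Grant satisfies grant → AF (¬idle ∨ ¬grant).
Grant ∈ Sat(AG (grant → AF (¬idle ∨ ¬grant))).

Satisfied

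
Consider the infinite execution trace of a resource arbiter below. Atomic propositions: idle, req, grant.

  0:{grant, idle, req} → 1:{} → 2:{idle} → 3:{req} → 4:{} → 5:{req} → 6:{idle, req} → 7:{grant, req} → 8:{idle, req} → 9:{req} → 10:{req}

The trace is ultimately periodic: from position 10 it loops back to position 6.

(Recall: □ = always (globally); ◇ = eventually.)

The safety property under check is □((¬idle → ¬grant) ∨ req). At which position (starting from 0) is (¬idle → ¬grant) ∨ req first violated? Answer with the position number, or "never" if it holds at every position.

(¬idle → ¬grant) ∨ req holds at every position 0..10, and those are all the positions the trace ever visits, so the invariant □((¬idle → ¬grant) ∨ req) is never violated.

never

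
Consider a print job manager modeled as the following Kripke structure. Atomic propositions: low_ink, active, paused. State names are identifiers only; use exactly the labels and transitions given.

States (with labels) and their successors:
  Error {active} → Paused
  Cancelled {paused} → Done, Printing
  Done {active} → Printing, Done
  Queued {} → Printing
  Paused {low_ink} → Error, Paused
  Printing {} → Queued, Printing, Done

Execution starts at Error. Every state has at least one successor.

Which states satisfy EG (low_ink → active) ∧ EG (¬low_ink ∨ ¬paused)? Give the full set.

States satisfying low_ink → active: {Error, Cancelled, Done, Queued, Printing}.
States satisfying EG (low_ink → active): {Cancelled, Done, Queued, Printing}.
States satisfying ¬low_ink ∨ ¬paused: {Error, Cancelled, Done, Queued, Paused, Printing}.
States satisfying EG (¬low_ink ∨ ¬paused): {Error, Cancelled, Done, Queued, Paused, Printing}.
States satisfying EG (low_ink → active) ∧ EG (¬low_ink ∨ ¬paused): {Cancelled, Done, Queued, Printing}.

{Cancelled, Done, Queued, Printing}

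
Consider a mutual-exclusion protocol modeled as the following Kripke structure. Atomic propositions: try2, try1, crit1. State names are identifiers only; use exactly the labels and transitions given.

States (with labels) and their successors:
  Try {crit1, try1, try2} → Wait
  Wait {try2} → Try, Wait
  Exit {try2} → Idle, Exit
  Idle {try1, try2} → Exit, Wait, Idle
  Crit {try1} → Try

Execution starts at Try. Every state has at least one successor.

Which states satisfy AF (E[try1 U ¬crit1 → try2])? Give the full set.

States satisfying E[try1 U ¬crit1 → try2]: {Try, Wait, Exit, Idle, Crit}.
States satisfying AF (E[try1 U ¬crit1 → try2]): {Try, Wait, Exit, Idle, Crit}.

{Try, Wait, Exit, Idle, Crit}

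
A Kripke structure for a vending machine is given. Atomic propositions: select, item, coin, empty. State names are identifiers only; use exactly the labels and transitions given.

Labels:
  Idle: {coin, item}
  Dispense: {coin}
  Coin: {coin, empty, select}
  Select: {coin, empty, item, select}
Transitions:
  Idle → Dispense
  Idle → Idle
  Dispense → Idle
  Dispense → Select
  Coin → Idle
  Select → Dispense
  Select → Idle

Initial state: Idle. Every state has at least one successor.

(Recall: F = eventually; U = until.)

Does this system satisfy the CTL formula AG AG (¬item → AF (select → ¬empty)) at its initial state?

Yes

States satisfying AG (¬item → AF (select → ¬empty)): {Idle, Dispense, Coin, Select}.
States satisfying AG AG (¬item → AF (select → ¬empty)): {Idle, Dispense, Coin, Select}.
Every state reachable from Idle satisfies AG (¬item → AF (select → ¬empty)).
Idle ∈ Sat(AG AG (¬item → AF (select → ¬empty))).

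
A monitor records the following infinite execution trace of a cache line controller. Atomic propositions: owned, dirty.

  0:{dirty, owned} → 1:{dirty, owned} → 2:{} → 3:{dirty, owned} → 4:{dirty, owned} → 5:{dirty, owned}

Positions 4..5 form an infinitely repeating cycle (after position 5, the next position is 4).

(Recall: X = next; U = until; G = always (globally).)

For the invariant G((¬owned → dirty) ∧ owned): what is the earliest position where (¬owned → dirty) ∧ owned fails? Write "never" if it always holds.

2

Check (¬owned → dirty) ∧ owned at each position in order: 0 ✓, 1 ✓.
At position 2 the labels are {}, so (¬owned → dirty) ∧ owned is false there. This is the first violation.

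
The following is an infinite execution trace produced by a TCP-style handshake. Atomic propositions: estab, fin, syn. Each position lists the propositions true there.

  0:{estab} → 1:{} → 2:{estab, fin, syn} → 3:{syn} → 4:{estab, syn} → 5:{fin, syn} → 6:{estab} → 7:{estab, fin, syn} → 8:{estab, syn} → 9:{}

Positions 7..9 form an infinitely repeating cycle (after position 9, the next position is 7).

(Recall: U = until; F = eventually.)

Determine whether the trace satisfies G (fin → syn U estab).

fin → syn U estab holds at every position 0..9, and those are all positions ever visited, so G (fin → syn U estab) holds.
Positions where fin holds: 2, 5, 7.
Check syn U estab at each: 2→ok, 5→ok, 7→ok.

Holds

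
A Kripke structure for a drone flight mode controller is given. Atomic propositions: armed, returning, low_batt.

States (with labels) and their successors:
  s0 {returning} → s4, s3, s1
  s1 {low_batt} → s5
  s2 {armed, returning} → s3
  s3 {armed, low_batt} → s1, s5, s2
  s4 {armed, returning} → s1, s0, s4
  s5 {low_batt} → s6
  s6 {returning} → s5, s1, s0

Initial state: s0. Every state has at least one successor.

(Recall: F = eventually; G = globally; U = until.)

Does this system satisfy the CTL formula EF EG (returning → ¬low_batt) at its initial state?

States satisfying EG (returning → ¬low_batt): {s0, s1, s2, s3, s4, s5, s6}.
States satisfying EF EG (returning → ¬low_batt): {s0, s1, s2, s3, s4, s5, s6}.
Some path from s0 reaches a state where EG (returning → ¬low_batt) holds.
s0 ∈ Sat(EF EG (returning → ¬low_batt)).

Satisfied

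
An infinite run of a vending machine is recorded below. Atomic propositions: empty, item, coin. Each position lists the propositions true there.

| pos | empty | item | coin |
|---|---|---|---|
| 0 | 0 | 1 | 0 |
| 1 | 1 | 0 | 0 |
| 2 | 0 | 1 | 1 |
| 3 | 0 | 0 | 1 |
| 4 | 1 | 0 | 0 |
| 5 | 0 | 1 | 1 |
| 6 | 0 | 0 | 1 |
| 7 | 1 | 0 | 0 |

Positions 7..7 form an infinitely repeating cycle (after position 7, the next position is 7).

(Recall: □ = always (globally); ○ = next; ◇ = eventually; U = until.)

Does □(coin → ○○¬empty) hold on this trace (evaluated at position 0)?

Violated

coin → ○○¬empty must hold at every position from 0 onward. It fails at position 2, so □(coin → ○○¬empty) is false.
Positions where coin holds: 2, 3, 5, 6.
Check ○○¬empty at each: 2→fails, 3→ok, 5→fails, 6→fails.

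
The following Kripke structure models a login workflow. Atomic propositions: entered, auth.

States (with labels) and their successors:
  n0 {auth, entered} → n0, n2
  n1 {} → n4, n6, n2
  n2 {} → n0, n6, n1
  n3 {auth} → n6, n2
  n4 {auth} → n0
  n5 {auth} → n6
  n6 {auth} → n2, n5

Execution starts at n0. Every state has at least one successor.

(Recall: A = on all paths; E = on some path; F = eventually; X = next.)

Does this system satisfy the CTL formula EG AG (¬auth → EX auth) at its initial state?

States satisfying AG (¬auth → EX auth): {n0, n1, n2, n3, n4, n5, n6}.
States satisfying EG AG (¬auth → EX auth): {n0, n1, n2, n3, n4, n5, n6}.
n0 ∈ Sat(EG AG (¬auth → EX auth)).

Holds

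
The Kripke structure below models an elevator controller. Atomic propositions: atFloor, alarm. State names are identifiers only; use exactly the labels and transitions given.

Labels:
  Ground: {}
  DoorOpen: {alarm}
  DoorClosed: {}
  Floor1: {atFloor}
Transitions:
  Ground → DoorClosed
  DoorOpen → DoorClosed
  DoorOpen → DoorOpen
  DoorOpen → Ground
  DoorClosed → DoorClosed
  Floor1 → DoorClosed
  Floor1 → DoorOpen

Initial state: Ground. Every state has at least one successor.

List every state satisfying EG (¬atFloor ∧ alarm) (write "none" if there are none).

States satisfying ¬atFloor ∧ alarm: {DoorOpen}.
States satisfying EG (¬atFloor ∧ alarm): {DoorOpen}.

{DoorOpen}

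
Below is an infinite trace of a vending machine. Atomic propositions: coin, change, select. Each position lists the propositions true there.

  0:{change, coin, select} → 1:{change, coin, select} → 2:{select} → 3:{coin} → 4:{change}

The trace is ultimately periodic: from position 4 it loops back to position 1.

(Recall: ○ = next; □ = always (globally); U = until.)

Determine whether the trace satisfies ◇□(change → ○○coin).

□(change → ○○coin) is false at every position 0..4, so it never becomes true and ◇□(change → ○○coin) fails.

Does not hold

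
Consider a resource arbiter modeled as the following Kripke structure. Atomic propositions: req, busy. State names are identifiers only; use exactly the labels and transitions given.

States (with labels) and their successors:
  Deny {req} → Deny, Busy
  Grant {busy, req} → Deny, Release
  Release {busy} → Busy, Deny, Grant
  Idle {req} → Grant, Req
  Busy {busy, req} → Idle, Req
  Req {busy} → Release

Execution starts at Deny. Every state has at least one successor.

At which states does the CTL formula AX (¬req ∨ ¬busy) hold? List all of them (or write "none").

{Grant, Busy, Req}

States satisfying ¬req ∨ ¬busy: {Deny, Release, Idle, Req}.
States satisfying AX (¬req ∨ ¬busy): {Grant, Busy, Req}.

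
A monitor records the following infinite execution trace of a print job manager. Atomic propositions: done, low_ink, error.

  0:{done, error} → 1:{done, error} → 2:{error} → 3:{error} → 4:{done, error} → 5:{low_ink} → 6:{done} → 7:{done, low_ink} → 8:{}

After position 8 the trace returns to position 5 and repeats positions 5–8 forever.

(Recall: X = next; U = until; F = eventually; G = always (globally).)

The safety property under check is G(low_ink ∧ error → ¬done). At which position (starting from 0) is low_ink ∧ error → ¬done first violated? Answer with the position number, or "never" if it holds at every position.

never

low_ink ∧ error → ¬done holds at every position 0..8, and those are all the positions the trace ever visits, so the invariant G(low_ink ∧ error → ¬done) is never violated.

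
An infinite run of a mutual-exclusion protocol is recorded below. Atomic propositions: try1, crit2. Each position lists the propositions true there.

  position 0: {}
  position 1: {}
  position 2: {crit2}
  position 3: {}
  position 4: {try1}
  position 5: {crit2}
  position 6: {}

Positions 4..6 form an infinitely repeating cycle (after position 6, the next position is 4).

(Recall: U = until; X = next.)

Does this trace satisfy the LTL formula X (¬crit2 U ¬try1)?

The position after 0 is 1; ¬crit2 U ¬try1 is true there.

Yes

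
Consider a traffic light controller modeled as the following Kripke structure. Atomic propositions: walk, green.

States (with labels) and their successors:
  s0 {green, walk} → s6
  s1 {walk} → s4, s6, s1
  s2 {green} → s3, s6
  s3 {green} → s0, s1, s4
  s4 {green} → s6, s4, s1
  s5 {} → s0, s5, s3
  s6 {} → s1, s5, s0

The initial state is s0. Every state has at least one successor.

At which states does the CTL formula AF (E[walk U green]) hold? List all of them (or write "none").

States satisfying E[walk U green]: {s0, s1, s2, s3, s4}.
States satisfying AF (E[walk U green]): {s0, s1, s2, s3, s4}.

{s0, s1, s2, s3, s4}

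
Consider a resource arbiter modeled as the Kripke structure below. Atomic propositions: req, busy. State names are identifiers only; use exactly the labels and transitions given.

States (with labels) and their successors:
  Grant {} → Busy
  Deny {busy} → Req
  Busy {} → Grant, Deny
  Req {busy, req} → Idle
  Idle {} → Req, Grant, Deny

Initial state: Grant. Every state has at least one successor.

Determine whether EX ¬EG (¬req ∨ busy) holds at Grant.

States satisfying ¬EG (¬req ∨ busy): ∅.
States satisfying EX ¬EG (¬req ∨ busy): ∅.
No suitable path/successor from Grant witnesses the formula.
Grant ∉ Sat(EX ¬EG (¬req ∨ busy)).

Does not hold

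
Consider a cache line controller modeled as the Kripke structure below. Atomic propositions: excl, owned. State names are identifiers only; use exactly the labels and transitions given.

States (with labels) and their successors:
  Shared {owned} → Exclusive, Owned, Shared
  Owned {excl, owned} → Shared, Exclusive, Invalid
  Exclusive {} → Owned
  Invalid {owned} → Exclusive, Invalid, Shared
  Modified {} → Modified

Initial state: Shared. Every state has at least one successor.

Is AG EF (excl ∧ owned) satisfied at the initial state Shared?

Yes

States satisfying EF (excl ∧ owned): {Shared, Owned, Exclusive, Invalid}.
States satisfying AG EF (excl ∧ owned): {Shared, Owned, Exclusive, Invalid}.
Every state reachable from Shared satisfies EF (excl ∧ owned).
Shared ∈ Sat(AG EF (excl ∧ owned)).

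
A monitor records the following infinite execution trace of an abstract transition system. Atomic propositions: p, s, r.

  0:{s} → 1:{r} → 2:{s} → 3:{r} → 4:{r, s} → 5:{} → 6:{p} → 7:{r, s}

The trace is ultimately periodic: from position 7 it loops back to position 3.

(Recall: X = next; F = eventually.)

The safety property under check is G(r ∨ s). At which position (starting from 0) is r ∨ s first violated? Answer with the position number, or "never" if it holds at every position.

Check r ∨ s at each position in order: 0 ✓, 1 ✓, 2 ✓, 3 ✓, 4 ✓.
At position 5 the labels are {}, so r ∨ s is false there. This is the first violation.

5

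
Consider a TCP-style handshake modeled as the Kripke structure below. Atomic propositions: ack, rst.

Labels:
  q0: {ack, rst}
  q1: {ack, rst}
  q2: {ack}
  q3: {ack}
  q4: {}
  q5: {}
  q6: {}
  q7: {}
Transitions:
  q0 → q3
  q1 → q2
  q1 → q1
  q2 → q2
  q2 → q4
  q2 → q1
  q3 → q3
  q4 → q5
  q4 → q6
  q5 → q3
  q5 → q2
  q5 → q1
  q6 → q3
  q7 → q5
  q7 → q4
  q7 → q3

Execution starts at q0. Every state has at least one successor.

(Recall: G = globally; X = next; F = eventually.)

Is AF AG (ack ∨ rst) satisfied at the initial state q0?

States satisfying AG (ack ∨ rst): {q0, q3}.
States satisfying AF AG (ack ∨ rst): {q0, q3, q6}.
q0 ∈ Sat(AF AG (ack ∨ rst)).

Satisfied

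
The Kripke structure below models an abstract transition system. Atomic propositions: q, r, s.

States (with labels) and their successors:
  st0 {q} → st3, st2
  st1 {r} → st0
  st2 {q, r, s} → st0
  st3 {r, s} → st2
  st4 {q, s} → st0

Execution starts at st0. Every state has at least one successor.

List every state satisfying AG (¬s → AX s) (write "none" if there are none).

{st0, st2, st3, st4}

States satisfying ¬s → AX s: {st0, st2, st3, st4}.
States satisfying AG (¬s → AX s): {st0, st2, st3, st4}.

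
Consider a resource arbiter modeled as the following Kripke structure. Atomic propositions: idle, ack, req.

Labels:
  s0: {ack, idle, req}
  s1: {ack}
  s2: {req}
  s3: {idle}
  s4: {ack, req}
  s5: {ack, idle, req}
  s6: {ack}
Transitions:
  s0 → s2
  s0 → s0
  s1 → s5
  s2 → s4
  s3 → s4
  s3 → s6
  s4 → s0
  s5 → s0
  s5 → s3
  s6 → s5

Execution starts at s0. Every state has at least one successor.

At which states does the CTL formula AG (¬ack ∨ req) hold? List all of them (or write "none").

States satisfying ¬ack ∨ req: {s0, s2, s3, s4, s5}.
States satisfying AG (¬ack ∨ req): {s0, s2, s4}.

{s0, s2, s4}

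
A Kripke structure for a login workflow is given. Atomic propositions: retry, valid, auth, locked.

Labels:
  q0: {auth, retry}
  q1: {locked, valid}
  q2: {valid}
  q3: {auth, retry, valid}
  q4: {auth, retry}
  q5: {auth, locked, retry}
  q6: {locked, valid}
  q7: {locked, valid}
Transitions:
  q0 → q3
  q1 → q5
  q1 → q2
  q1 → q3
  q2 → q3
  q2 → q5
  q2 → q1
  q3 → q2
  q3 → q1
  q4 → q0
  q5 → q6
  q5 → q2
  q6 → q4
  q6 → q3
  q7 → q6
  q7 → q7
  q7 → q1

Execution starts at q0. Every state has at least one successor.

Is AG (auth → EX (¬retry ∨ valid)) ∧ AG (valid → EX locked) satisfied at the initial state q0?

Violated

States satisfying auth → EX (¬retry ∨ valid): {q0, q1, q2, q3, q5, q6, q7}.
States satisfying AG (auth → EX (¬retry ∨ valid)): ∅.
States satisfying valid → EX locked: {q0, q1, q2, q3, q4, q5, q7}.
States satisfying AG (valid → EX locked): ∅.
States satisfying AG (auth → EX (¬retry ∨ valid)) ∧ AG (valid → EX locked): ∅.
q0 ∉ Sat(AG (auth → EX (¬retry ∨ valid)) ∧ AG (valid → EX locked)).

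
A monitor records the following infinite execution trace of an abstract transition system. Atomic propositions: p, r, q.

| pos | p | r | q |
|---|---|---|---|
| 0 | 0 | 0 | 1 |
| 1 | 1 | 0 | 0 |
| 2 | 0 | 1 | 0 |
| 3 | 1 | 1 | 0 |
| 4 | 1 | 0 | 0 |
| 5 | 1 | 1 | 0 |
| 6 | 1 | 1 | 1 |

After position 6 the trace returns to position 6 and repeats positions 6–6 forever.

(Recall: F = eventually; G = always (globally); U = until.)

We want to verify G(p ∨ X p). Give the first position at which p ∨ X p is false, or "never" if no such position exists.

never

p ∨ X p holds at every position 0..6, and those are all the positions the trace ever visits, so the invariant G(p ∨ X p) is never violated.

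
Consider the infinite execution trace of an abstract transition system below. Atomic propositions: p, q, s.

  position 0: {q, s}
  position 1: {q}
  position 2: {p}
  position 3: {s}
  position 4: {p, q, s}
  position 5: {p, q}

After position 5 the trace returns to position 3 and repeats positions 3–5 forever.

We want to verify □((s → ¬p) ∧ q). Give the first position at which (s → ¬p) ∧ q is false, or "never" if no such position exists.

2

Check (s → ¬p) ∧ q at each position in order: 0 ✓, 1 ✓.
At position 2 the labels are {p}, so (s → ¬p) ∧ q is false there. This is the first violation.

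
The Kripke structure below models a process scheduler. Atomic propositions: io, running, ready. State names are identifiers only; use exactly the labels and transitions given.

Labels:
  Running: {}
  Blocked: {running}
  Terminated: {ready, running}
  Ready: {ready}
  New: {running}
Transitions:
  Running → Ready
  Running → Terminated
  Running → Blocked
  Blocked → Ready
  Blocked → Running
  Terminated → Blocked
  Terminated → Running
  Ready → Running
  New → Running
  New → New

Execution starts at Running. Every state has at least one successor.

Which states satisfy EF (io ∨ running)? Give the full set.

{Running, Blocked, Terminated, Ready, New}

States satisfying io ∨ running: {Blocked, Terminated, New}.
States satisfying EF (io ∨ running): {Running, Blocked, Terminated, Ready, New}.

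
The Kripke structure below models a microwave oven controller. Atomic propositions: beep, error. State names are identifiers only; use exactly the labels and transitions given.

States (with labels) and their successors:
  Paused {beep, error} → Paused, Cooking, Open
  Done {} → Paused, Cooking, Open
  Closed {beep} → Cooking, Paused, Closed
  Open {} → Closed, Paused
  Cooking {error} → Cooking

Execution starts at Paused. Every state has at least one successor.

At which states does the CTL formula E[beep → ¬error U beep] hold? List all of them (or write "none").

{Paused, Done, Closed, Open}

States satisfying beep → ¬error: {Done, Closed, Open, Cooking}.
States satisfying beep: {Paused, Closed}.
States satisfying E[beep → ¬error U beep]: {Paused, Done, Closed, Open}.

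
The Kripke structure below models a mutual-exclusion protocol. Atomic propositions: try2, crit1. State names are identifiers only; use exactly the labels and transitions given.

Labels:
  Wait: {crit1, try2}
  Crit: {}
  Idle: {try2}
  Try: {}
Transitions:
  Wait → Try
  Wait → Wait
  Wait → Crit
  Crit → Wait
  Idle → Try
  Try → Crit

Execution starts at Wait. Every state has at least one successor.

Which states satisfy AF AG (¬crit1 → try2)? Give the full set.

States satisfying AG (¬crit1 → try2): ∅.
States satisfying AF AG (¬crit1 → try2): ∅.

none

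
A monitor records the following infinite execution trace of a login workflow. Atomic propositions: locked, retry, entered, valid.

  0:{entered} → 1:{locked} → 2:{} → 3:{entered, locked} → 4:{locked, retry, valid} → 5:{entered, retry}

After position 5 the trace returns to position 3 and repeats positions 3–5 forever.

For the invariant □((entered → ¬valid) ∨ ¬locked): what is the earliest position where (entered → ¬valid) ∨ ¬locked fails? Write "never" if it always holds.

(entered → ¬valid) ∨ ¬locked holds at every position 0..5, and those are all the positions the trace ever visits, so the invariant □((entered → ¬valid) ∨ ¬locked) is never violated.

never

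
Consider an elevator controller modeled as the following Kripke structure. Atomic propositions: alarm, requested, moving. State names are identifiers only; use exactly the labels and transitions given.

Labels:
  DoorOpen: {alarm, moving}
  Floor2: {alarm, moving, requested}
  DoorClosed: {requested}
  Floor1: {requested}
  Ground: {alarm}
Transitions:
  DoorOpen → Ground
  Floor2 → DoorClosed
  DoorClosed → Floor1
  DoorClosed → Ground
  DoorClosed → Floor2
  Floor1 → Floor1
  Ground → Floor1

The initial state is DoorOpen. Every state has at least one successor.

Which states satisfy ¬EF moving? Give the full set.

{Floor1, Ground}

States satisfying moving: {DoorOpen, Floor2}.
States satisfying EF moving: {DoorOpen, Floor2, DoorClosed}.
States satisfying ¬EF moving: {Floor1, Ground}.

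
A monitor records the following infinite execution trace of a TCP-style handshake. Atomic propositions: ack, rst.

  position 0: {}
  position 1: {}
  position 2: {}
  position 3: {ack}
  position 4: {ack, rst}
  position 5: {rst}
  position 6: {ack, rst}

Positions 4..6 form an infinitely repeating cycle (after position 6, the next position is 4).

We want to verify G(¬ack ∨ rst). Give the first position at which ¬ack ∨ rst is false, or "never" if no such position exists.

3

Check ¬ack ∨ rst at each position in order: 0 ✓, 1 ✓, 2 ✓.
At position 3 the labels are {ack}, so ¬ack ∨ rst is false there. This is the first violation.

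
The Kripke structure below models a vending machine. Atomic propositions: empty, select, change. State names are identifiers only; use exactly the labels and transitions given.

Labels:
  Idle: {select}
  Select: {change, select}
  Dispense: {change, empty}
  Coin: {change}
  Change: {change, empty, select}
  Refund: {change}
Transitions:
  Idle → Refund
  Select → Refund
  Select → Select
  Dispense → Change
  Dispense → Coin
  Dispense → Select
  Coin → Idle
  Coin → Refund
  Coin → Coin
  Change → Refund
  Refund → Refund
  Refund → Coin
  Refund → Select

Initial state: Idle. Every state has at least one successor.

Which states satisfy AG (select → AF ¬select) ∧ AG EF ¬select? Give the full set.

States satisfying select → AF ¬select: {Idle, Dispense, Coin, Change, Refund}.
States satisfying AG (select → AF ¬select): ∅.
States satisfying EF ¬select: {Idle, Select, Dispense, Coin, Change, Refund}.
States satisfying AG EF ¬select: {Idle, Select, Dispense, Coin, Change, Refund}.
States satisfying AG (select → AF ¬select) ∧ AG EF ¬select: ∅.

none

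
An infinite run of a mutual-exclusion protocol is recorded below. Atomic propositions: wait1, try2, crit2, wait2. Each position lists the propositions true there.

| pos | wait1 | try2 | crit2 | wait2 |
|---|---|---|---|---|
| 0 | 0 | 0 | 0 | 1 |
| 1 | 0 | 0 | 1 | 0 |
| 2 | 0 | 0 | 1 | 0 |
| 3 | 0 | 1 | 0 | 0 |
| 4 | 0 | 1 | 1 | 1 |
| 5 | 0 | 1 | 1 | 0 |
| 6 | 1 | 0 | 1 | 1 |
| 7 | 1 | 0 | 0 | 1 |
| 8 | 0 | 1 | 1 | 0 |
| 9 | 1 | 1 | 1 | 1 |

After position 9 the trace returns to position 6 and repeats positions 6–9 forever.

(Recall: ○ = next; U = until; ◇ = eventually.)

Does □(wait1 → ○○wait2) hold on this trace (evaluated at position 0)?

Does not hold

wait1 → ○○wait2 must hold at every position from 0 onward. It fails at position 6, so □(wait1 → ○○wait2) is false.
Positions where wait1 holds: 6, 7, 9.
Check ○○wait2 at each: 6→fails, 7→ok, 9→ok.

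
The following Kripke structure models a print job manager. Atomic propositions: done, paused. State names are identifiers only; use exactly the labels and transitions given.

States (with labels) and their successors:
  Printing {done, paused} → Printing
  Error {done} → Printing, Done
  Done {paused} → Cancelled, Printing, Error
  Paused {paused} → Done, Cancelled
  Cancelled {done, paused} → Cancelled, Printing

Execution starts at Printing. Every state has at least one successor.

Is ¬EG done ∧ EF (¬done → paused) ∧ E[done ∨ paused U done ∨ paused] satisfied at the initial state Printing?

Violated

States satisfying done: {Printing, Error, Cancelled}.
States satisfying EG done: {Printing, Error, Cancelled}.
States satisfying ¬EG done: {Done, Paused}.
States satisfying ¬done → paused: {Printing, Error, Done, Paused, Cancelled}.
States satisfying EF (¬done → paused): {Printing, Error, Done, Paused, Cancelled}.
States satisfying ¬EG done ∧ EF (¬done → paused): {Done, Paused}.
States satisfying done ∨ paused: {Printing, Error, Done, Paused, Cancelled}.
States satisfying E[done ∨ paused U done ∨ paused]: {Printing, Error, Done, Paused, Cancelled}.
States satisfying ¬EG done ∧ EF (¬done → paused) ∧ E[done ∨ paused U done ∨ paused]: {Done, Paused}.
Printing ∉ Sat(¬EG done ∧ EF (¬done → paused) ∧ E[done ∨ paused U done ∨ paused]).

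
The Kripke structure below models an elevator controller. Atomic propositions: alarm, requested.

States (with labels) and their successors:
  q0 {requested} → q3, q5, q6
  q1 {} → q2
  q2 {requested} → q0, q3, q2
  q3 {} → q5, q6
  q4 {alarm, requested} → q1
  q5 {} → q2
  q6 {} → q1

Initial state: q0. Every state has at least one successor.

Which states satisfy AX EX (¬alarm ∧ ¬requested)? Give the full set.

States satisfying EX (¬alarm ∧ ¬requested): {q0, q2, q3, q4, q6}.
States satisfying AX EX (¬alarm ∧ ¬requested): {q1, q2, q5}.

{q1, q2, q5}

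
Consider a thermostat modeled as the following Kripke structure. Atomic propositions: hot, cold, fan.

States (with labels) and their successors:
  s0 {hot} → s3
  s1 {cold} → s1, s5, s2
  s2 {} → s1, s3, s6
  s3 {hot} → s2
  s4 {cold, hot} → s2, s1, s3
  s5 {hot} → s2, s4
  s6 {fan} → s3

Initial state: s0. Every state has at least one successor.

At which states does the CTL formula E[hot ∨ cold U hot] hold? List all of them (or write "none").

{s0, s1, s3, s4, s5}

States satisfying hot ∨ cold: {s0, s1, s3, s4, s5}.
States satisfying hot: {s0, s3, s4, s5}.
States satisfying E[hot ∨ cold U hot]: {s0, s1, s3, s4, s5}.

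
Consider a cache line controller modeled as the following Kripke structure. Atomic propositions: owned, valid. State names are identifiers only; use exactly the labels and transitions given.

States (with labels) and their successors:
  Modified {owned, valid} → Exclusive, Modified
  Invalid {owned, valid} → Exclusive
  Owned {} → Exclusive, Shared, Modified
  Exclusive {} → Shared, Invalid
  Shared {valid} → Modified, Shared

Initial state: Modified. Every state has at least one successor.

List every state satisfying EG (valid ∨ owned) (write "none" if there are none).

{Modified, Shared}

States satisfying valid ∨ owned: {Modified, Invalid, Shared}.
States satisfying EG (valid ∨ owned): {Modified, Shared}.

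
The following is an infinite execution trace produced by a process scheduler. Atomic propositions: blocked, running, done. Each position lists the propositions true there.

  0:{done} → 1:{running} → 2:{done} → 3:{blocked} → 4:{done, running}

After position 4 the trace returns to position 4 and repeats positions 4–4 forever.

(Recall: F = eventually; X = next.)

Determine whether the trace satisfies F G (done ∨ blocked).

G (done ∨ blocked) holds at position 2, which is reachable from 0, so F G (done ∨ blocked) holds.

Yes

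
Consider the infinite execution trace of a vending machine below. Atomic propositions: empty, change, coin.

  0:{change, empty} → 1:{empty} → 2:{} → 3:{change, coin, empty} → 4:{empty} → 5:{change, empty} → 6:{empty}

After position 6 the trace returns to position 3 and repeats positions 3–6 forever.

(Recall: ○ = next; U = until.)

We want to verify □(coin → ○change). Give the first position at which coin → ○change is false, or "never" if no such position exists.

Check coin → ○change at each position in order: 0 ✓, 1 ✓, 2 ✓.
At position 3 the labels are {change, coin, empty} and the next position 4 has {empty}, so coin → ○change is false there. This is the first violation.

3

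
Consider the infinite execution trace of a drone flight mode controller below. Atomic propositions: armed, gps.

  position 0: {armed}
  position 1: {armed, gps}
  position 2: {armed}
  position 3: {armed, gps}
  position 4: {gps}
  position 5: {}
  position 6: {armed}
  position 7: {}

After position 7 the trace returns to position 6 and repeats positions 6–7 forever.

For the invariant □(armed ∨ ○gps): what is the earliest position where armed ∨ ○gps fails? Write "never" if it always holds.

Check armed ∨ ○gps at each position in order: 0 ✓, 1 ✓, 2 ✓, 3 ✓.
At position 4 the labels are {gps} and the next position 5 has {}, so armed ∨ ○gps is false there. This is the first violation.

4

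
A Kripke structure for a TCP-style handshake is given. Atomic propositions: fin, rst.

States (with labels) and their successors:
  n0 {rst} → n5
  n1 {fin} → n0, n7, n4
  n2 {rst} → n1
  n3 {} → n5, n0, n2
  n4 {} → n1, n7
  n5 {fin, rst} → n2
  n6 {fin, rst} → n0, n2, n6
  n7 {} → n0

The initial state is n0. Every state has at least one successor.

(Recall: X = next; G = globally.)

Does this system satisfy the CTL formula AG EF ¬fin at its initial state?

States satisfying EF ¬fin: {n0, n1, n2, n3, n4, n5, n6, n7}.
States satisfying AG EF ¬fin: {n0, n1, n2, n3, n4, n5, n6, n7}.
Every state reachable from n0 satisfies EF ¬fin.
n0 ∈ Sat(AG EF ¬fin).

Holds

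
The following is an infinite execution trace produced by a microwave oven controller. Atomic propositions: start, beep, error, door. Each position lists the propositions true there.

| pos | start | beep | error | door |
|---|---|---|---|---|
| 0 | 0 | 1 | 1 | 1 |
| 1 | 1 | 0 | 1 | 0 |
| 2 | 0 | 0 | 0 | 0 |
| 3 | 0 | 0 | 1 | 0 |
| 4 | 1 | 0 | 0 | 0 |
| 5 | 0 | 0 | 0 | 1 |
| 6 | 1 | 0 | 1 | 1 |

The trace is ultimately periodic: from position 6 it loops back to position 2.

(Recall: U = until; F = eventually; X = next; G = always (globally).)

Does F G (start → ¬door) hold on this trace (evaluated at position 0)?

G (start → ¬door) is false at every position 0..6, so it never becomes true and F G (start → ¬door) fails.

No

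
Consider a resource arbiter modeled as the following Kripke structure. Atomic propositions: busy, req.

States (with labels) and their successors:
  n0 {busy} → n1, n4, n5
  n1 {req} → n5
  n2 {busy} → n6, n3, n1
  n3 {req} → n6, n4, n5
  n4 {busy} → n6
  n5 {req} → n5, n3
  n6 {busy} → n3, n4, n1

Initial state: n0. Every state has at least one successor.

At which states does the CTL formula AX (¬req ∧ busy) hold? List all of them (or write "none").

States satisfying ¬req ∧ busy: {n0, n2, n4, n6}.
States satisfying AX (¬req ∧ busy): {n4}.

{n4}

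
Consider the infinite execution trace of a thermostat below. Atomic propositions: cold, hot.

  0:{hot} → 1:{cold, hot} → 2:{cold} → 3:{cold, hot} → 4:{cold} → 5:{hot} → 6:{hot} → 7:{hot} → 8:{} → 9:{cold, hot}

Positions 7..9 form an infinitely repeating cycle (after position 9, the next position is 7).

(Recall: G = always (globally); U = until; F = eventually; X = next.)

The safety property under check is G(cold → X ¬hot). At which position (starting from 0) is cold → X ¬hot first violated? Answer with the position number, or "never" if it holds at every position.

2

Check cold → X ¬hot at each position in order: 0 ✓, 1 ✓.
At position 2 the labels are {cold} and the next position 3 has {cold, hot}, so cold → X ¬hot is false there. This is the first violation.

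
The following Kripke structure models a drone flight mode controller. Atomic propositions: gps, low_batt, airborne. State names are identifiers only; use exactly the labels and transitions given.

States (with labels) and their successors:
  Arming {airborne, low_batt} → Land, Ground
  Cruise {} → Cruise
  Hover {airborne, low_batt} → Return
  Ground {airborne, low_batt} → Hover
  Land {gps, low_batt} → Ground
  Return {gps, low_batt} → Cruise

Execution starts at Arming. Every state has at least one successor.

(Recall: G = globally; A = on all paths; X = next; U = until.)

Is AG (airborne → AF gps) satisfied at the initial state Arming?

Holds

States satisfying airborne → AF gps: {Arming, Cruise, Hover, Ground, Land, Return}.
States satisfying AG (airborne → AF gps): {Arming, Cruise, Hover, Ground, Land, Return}.
Every state reachable from Arming satisfies airborne → AF gps.
Arming ∈ Sat(AG (airborne → AF gps)).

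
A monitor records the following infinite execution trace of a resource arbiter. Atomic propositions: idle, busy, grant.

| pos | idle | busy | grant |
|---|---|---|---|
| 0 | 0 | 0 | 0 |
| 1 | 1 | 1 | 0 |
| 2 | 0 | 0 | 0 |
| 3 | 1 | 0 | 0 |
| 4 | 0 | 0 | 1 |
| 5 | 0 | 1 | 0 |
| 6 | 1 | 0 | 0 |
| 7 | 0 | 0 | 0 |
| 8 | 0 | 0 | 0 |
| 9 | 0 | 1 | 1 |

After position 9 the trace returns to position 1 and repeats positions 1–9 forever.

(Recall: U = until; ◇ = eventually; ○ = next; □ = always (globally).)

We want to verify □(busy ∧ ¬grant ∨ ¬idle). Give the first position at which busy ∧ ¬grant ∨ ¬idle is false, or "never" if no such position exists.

Check busy ∧ ¬grant ∨ ¬idle at each position in order: 0 ✓, 1 ✓, 2 ✓.
At position 3 the labels are {idle}, so busy ∧ ¬grant ∨ ¬idle is false there. This is the first violation.

3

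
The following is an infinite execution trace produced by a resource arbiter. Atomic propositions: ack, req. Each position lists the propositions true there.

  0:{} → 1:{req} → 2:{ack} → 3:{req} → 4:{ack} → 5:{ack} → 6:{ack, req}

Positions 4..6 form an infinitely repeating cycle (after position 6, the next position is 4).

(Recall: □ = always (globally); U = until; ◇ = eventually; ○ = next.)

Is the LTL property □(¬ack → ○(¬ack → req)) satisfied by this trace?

¬ack → ○(¬ack → req) holds at every position 0..6, and those are all positions ever visited, so □(¬ack → ○(¬ack → req)) holds.
Positions where ¬ack holds: 0, 1, 3.
Check ○(¬ack → req) at each: 0→ok, 1→ok, 3→ok.

Yes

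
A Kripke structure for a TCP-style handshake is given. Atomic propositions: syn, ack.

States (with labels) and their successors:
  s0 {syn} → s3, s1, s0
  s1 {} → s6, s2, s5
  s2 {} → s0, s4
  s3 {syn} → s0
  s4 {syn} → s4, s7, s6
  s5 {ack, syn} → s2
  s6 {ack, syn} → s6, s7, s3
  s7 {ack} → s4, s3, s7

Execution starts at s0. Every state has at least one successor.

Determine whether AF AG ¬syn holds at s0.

States satisfying AG ¬syn: ∅.
States satisfying AF AG ¬syn: ∅.
There is a path from s0 along which AG ¬syn never holds.
s0 ∉ Sat(AF AG ¬syn).

Does not hold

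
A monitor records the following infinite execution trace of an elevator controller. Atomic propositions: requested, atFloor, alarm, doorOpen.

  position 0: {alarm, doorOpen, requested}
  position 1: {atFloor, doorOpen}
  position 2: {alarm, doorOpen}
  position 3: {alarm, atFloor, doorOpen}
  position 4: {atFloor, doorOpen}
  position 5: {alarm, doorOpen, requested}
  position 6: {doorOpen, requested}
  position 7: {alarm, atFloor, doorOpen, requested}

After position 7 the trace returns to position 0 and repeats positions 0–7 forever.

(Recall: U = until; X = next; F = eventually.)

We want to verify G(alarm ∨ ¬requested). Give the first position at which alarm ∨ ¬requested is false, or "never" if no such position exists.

6

Check alarm ∨ ¬requested at each position in order: 0 ✓, 1 ✓, 2 ✓, 3 ✓, 4 ✓, 5 ✓.
At position 6 the labels are {doorOpen, requested}, so alarm ∨ ¬requested is false there. This is the first violation.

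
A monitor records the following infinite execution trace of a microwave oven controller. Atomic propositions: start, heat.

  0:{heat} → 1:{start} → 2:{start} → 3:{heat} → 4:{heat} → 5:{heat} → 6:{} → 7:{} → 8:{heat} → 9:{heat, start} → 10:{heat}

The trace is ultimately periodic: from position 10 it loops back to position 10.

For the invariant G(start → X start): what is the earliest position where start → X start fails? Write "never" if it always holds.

2

Check start → X start at each position in order: 0 ✓, 1 ✓.
At position 2 the labels are {start} and the next position 3 has {heat}, so start → X start is false there. This is the first violation.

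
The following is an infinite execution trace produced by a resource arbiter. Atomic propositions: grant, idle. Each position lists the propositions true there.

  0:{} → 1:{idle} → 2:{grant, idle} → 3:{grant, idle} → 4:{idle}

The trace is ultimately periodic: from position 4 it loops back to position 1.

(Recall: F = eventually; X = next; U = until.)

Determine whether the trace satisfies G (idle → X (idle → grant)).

idle → X (idle → grant) must hold at every position from 0 onward. It fails at position 3, so G (idle → X (idle → grant)) is false.
Positions where idle holds: 1, 2, 3, 4.
Check X (idle → grant) at each: 1→ok, 2→ok, 3→fails, 4→fails.

No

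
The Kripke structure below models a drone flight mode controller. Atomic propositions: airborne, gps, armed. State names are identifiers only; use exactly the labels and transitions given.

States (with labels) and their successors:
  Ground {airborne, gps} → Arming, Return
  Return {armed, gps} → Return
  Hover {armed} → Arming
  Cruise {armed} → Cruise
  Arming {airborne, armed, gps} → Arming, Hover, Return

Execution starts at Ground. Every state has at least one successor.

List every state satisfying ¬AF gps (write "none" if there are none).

States satisfying gps: {Ground, Return, Arming}.
States satisfying AF gps: {Ground, Return, Hover, Arming}.
States satisfying ¬AF gps: {Cruise}.

{Cruise}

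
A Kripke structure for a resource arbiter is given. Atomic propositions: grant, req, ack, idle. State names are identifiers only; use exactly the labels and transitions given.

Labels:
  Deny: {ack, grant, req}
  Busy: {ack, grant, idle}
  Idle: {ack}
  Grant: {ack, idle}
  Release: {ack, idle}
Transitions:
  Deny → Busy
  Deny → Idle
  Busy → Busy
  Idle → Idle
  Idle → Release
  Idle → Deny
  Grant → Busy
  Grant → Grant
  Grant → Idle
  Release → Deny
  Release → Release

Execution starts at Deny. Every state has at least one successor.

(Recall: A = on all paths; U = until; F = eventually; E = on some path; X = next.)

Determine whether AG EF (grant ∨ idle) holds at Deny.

Satisfied

States satisfying EF (grant ∨ idle): {Deny, Busy, Idle, Grant, Release}.
States satisfying AG EF (grant ∨ idle): {Deny, Busy, Idle, Grant, Release}.
Every state reachable from Deny satisfies EF (grant ∨ idle).
Deny ∈ Sat(AG EF (grant ∨ idle)).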